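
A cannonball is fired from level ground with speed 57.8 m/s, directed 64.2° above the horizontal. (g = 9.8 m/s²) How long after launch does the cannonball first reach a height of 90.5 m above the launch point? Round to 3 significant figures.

v_y0 = 57.8 sin 64.2° = 52.04 m/s.
Set y = v_y0 t − ½ g t² = 90.5: 4.900 t² − 52.04 t + 90.5 = 0.
t = [52.04 ± √(2708 − 1774)] / 9.8 = (52.04 ± 30.56) / 9.8, giving t = 2.19 s or t = 8.43 s.
The cannonball is on the way up at the first time, so t = 2.19 s.

2.19 s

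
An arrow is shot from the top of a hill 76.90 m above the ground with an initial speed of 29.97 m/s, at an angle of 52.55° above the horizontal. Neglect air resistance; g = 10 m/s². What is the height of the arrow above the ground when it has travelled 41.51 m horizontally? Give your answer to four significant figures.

105.2 m

v_x = 29.97 cos 52.55° = 18.224 m/s, v_y0 = 29.97 sin 52.55° = 23.793 m/s.
Time to reach x = 41.51 m: t = x / v_x = 41.51 / 18.224 = 2.2778 s.
y = 76.90 + v_y0 t − ½ g t² = 76.90 + 23.793×2.2778 − 5.000×2.2778² = 105.2 m.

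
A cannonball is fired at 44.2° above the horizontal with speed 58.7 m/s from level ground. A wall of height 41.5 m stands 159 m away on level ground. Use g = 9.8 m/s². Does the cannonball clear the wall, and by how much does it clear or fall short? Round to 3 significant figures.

Yes — it clears the wall by 43.2 m.

v_x = 58.7 cos 44.2° = 42.08 m/s; v_y0 = 58.7 sin 44.2° = 40.92 m/s.
Time to reach the wall: t = 159 / 42.08 = 3.779 s.
Height at that point: y = 40.92×3.779 − 4.900×3.779² = 84.66 m.
That is 84.66 − 41.5 = 43.2 m above the top of the wall, so the cannonball clears it.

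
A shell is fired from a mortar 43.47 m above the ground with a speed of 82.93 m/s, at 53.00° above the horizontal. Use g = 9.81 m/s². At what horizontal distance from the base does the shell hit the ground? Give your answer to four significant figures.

705.2 m

Components: v_x = 82.93 cos 53.00° = 49.909 m/s, v_y = 82.93 sin 53.00° = 66.231 m/s.
Vertical: 0 = 43.47 + 66.231 t − ½(9.81) t² ⇒ 4.905 t² − 66.231 t − 43.47 = 0.
t = [66.231 + √(4386.5 + 852.88)] / 9.810 = 14.130 s.
Horizontal: R = v_x · t = 49.909 × 14.130 = 705.2 m.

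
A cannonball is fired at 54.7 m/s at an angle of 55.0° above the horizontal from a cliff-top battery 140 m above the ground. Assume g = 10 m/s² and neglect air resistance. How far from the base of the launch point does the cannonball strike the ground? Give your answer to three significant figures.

Components: v_x = 54.7 cos 55.0° = 31.37 m/s, v_y = 54.7 sin 55.0° = 44.81 m/s.
Vertical: 0 = 140 + 44.81 t − ½(10) t² ⇒ 5.000 t² − 44.81 t − 140 = 0.
t = [44.81 + √(2008 + 2800)] / 10.00 = 11.41 s.
Horizontal: R = v_x · t = 31.37 × 11.41 = 358 m.

358 m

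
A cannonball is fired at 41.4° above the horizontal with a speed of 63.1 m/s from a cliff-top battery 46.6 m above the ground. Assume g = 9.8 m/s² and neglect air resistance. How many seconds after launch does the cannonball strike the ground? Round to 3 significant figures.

Vertical component: v_y = 63.1 sin 41.4° = 41.73 m/s.
Taking up as positive with launch at y = 46.6 m, landing at y = 0: 0 = 46.6 + 41.73 t − ½(9.8) t².
Solving 4.900 t² − 41.73 t − 46.6 = 0 gives t = [41.73 + √(41.73² + 4·4.900·46.6)] / 9.800 = 9.52 s.

9.52 s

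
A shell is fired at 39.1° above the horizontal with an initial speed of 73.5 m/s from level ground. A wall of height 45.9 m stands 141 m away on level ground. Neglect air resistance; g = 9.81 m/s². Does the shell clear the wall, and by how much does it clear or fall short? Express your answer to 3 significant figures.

v_x = 73.5 cos 39.1° = 57.04 m/s; v_y0 = 73.5 sin 39.1° = 46.35 m/s.
Time to reach the wall: t = 141 / 57.04 = 2.472 s.
Height at that point: y = 46.35×2.472 − 4.905×2.472² = 84.60 m.
That is 84.60 − 45.9 = 38.7 m above the top of the wall, so the shell clears it.

Yes — it clears the wall by 38.7 m.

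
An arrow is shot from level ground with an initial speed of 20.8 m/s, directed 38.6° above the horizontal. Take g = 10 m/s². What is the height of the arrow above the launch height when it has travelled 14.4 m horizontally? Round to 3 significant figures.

v_x = 20.8 cos 38.6° = 16.26 m/s, v_y0 = 20.8 sin 38.6° = 12.98 m/s.
Time to reach x = 14.4 m: t = x / v_x = 14.4 / 16.26 = 0.8856 s.
y = v_y0 t − ½ g t² = 12.98×0.8856 − 5.000×0.8856² = 7.57 m.

7.57 m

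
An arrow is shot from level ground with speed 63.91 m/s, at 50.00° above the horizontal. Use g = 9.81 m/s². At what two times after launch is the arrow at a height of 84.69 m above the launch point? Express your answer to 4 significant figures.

2.227 s and 7.755 s

v_y0 = 63.91 sin 50.00° = 48.958 m/s.
Set y = v_y0 t − ½ g t² = 84.69: 4.905 t² − 48.958 t + 84.69 = 0.
t = [48.958 ± √(2396.9 − 1661.6)] / 9.81 = (48.958 ± 27.116) / 9.81, giving t = 2.227 s or t = 7.755 s.
So the arrow is at 84.69 m at t = 2.227 s (rising) and t = 7.755 s (falling).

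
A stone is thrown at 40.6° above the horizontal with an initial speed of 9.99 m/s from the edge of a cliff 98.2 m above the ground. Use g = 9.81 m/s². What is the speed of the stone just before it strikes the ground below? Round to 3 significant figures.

45.0 m/s

v_x = 9.99 cos 40.6° = 7.585 m/s is unchanged throughout.
For the vertical component, v_y² = v_y0² + 2 g h = (6.501)² + 2×9.81×98.2 = 1969, so |v_y| = 44.37 m/s.
Impact speed = √(v_x² + v_y²) = √(57.53 + 1969) = 45.0 m/s.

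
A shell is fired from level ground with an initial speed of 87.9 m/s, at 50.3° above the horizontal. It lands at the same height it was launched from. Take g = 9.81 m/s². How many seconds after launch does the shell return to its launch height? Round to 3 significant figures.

13.8 s

Vertical component: v_y = 87.9 sin 50.3° = 67.63 m/s.
For a projectile landing at launch height, time of flight is t = 2 v_y / g = 2 × 67.63 / 9.81 = 13.8 s.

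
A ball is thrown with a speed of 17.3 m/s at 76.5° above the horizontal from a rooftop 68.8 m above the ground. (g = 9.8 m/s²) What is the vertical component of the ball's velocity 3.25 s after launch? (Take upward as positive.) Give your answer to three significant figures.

-15.0 m/s

Initial vertical component: v_y0 = 17.3 sin 76.5° = 16.82 m/s.
v_y(t) = v_y0 − g t = 16.82 − 9.8 × 3.25 = -15.0 m/s.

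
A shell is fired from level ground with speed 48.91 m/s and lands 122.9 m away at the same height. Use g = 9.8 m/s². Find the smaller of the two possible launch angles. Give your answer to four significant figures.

Level-ground range: R = v₀² sin(2θ)/g ⇒ sin 2θ = R g / v₀² = 122.9×9.8/48.91² = 0.5035.
2θ = arcsin(0.5035) = 30.232° or 180° − 30.232° = 149.768°.
So θ = 15.12° or θ = 74.88°.

15.12°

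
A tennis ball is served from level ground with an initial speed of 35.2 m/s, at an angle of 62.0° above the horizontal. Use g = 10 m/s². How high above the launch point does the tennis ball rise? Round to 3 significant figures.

48.3 m

Vertical component of launch velocity: v_y = 35.2 sin 62.0° = 31.08 m/s.
At the highest point the vertical velocity is zero, so v_y² = 2 g h_max.
h_max = (31.08)² / (2 × 10) = 966.0 / 20.00 = 48.3 m.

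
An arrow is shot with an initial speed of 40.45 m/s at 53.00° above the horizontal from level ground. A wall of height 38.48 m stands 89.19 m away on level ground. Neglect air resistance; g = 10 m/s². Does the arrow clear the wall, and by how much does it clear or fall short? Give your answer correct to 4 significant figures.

Yes — it clears the wall by 12.76 m.

v_x = 40.45 cos 53.00° = 24.343 m/s; v_y0 = 40.45 sin 53.00° = 32.305 m/s.
Time to reach the wall: t = 89.19 / 24.343 = 3.6639 s.
Height at that point: y = 32.305×3.6639 − 5.000×3.6639² = 51.241 m.
That is 51.241 − 38.48 = 12.76 m above the top of the wall, so the arrow clears it.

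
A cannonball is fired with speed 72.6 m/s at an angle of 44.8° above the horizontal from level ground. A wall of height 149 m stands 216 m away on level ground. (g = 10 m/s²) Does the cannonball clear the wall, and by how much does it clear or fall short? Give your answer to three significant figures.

No — it falls 22.4 m short of clearing the wall.

v_x = 72.6 cos 44.8° = 51.51 m/s; v_y0 = 72.6 sin 44.8° = 51.16 m/s.
Time to reach the wall: t = 216 / 51.51 = 4.193 s.
Height at that point: y = 51.16×4.193 − 5.000×4.193² = 126.6 m.
That is 149 − 126.6 = 22.4 m below the top of the wall, so the cannonball does not clear it.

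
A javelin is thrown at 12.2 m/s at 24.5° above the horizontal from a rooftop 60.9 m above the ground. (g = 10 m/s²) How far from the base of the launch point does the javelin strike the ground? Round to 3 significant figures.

Components: v_x = 12.2 cos 24.5° = 11.10 m/s, v_y = 12.2 sin 24.5° = 5.059 m/s.
Vertical: 0 = 60.9 + 5.059 t − ½(10) t² ⇒ 5.000 t² − 5.059 t − 60.9 = 0.
t = [5.059 + √(25.59 + 1218)] / 10.00 = 4.032 s.
Horizontal: R = v_x · t = 11.10 × 4.032 = 44.8 m.

44.8 m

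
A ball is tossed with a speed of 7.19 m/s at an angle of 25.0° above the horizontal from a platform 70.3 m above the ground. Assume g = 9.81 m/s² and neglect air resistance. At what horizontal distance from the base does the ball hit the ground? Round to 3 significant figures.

26.8 m

Components: v_x = 7.19 cos 25.0° = 6.516 m/s, v_y = 7.19 sin 25.0° = 3.039 m/s.
Vertical: 0 = 70.3 + 3.039 t − ½(9.81) t² ⇒ 4.905 t² − 3.039 t − 70.3 = 0.
t = [3.039 + √(9.236 + 1379)] / 9.810 = 4.108 s.
Horizontal: R = v_x · t = 6.516 × 4.108 = 26.8 m.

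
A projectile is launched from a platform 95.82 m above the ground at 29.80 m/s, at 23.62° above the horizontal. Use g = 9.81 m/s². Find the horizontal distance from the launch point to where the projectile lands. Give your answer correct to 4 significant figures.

Components: v_x = 29.80 cos 23.62° = 27.303 m/s, v_y = 29.80 sin 23.62° = 11.940 m/s.
Vertical: 0 = 95.82 + 11.940 t − ½(9.81) t² ⇒ 4.905 t² − 11.940 t − 95.82 = 0.
t = [11.940 + √(142.56 + 1880.0)] / 9.810 = 5.8015 s.
Horizontal: R = v_x · t = 27.303 × 5.8015 = 158.4 m.

158.4 m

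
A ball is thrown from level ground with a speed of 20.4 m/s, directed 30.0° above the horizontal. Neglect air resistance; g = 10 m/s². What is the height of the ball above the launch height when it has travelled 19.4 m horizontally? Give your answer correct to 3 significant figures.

5.17 m

v_x = 20.4 cos 30.0° = 17.67 m/s, v_y0 = 20.4 sin 30.0° = 10.20 m/s.
Time to reach x = 19.4 m: t = x / v_x = 19.4 / 17.67 = 1.098 s.
y = v_y0 t − ½ g t² = 10.20×1.098 − 5.000×1.098² = 5.17 m.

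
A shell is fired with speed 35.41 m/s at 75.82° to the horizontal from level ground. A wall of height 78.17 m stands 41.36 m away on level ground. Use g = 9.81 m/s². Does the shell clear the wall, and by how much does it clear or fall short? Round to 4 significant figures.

v_x = 35.41 cos 75.82° = 8.6744 m/s; v_y0 = 35.41 sin 75.82° = 34.331 m/s.
Time to reach the wall: t = 41.36 / 8.6744 = 4.7681 s.
Height at that point: y = 34.331×4.7681 − 4.905×4.7681² = 52.180 m.
That is 78.17 − 52.180 = 25.99 m below the top of the wall, so the shell does not clear it.

No — it falls 25.99 m short of clearing the wall.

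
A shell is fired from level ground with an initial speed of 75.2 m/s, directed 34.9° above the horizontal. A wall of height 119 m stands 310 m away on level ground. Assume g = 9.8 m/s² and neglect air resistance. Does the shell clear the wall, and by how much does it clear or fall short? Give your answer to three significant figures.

No — it falls 26.5 m short of clearing the wall.

v_x = 75.2 cos 34.9° = 61.68 m/s; v_y0 = 75.2 sin 34.9° = 43.03 m/s.
Time to reach the wall: t = 310 / 61.68 = 5.026 s.
Height at that point: y = 43.03×5.026 − 4.900×5.026² = 92.49 m.
That is 119 − 92.49 = 26.5 m below the top of the wall, so the shell does not clear it.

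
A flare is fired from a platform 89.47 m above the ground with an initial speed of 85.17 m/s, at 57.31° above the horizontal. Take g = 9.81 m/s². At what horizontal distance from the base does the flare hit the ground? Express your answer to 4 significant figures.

Components: v_x = 85.17 cos 57.31° = 46.000 m/s, v_y = 85.17 sin 57.31° = 71.680 m/s.
Vertical: 0 = 89.47 + 71.680 t − ½(9.81) t² ⇒ 4.905 t² − 71.680 t − 89.47 = 0.
t = [71.680 + √(5138.0 + 1755.4)] / 9.810 = 15.770 s.
Horizontal: R = v_x · t = 46.000 × 15.770 = 725.4 m.

725.4 m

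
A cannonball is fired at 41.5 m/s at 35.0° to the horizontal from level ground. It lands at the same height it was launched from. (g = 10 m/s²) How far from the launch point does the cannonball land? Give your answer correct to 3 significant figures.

162 m

For level ground, R = v₀² sin(2θ) / g.
sin(2 × 35.0°) = sin 70.00° = 0.9397.
R = (41.5)² × 0.9397 / 10 = 162 m.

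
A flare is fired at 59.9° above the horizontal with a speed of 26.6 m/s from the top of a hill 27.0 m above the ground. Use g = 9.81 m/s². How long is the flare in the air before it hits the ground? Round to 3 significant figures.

5.66 s

Vertical component: v_y = 26.6 sin 59.9° = 23.01 m/s.
Taking up as positive with launch at y = 27.0 m, landing at y = 0: 0 = 27.0 + 23.01 t − ½(9.81) t².
Solving 4.905 t² − 23.01 t − 27.0 = 0 gives t = [23.01 + √(23.01² + 4·4.905·27.0)] / 9.810 = 5.66 s.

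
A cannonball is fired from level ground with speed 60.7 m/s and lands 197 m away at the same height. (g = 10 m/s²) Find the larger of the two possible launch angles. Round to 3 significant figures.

Level-ground range: R = v₀² sin(2θ)/g ⇒ sin 2θ = R g / v₀² = 197×10/60.7² = 0.5347.
2θ = arcsin(0.5347) = 32.32° or 180° − 32.32° = 147.68°.
So θ = 16.2° or θ = 73.8°.

73.8°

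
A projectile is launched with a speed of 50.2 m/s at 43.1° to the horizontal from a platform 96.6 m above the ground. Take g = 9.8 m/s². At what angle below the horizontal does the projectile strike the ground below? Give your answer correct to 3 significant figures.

56.5°

v_x = 50.2 cos 43.1° = 36.65 m/s.
At impact |v_y| = √(v_y0² + 2 g h) = √(34.30² + 2×9.8×96.6) = 55.41 m/s.
Angle below horizontal = arctan(|v_y| / v_x) = arctan(55.41 / 36.65) = 56.5°.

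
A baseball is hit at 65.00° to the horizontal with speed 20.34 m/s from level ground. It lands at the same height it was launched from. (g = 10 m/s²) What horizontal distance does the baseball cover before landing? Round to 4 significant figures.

31.69 m

For level ground, R = v₀² sin(2θ) / g.
sin(2 × 65.00°) = sin 130.00° = 0.7660.
R = (20.34)² × 0.7660 / 10 = 31.69 m.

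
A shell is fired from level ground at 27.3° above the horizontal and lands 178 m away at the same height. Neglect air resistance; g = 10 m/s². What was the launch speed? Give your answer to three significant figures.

46.7 m/s

On level ground, R = v₀² sin(2θ) / g, so v₀ = √(R g / sin 2θ).
sin(2 × 27.3°) = 0.8151.
v₀ = √(178 × 10 / 0.8151) = √2184 = 46.7 m/s.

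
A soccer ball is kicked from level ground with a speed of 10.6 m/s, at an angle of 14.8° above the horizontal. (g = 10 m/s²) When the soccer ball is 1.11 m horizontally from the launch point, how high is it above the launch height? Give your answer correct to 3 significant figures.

v_x = 10.6 cos 14.8° = 10.25 m/s, v_y0 = 10.6 sin 14.8° = 2.708 m/s.
Time to reach x = 1.11 m: t = x / v_x = 1.11 / 10.25 = 0.1083 s.
y = v_y0 t − ½ g t² = 2.708×0.1083 − 5.000×0.1083² = 0.235 m.

0.235 m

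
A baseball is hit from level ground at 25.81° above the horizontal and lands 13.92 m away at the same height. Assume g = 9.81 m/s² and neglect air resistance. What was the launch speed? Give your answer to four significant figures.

13.20 m/s

On level ground, R = v₀² sin(2θ) / g, so v₀ = √(R g / sin 2θ).
sin(2 × 25.81°) = 0.7839.
v₀ = √(13.92 × 9.81 / 0.7839) = √174.20 = 13.20 m/s.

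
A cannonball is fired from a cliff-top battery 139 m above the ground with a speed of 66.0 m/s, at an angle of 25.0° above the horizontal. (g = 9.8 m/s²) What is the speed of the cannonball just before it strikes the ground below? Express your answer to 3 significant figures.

84.1 m/s

v_x = 66.0 cos 25.0° = 59.82 m/s is unchanged throughout.
For the vertical component, v_y² = v_y0² + 2 g h = (27.89)² + 2×9.8×139 = 3502, so |v_y| = 59.18 m/s.
Impact speed = √(v_x² + v_y²) = √(3578 + 3502) = 84.1 m/s.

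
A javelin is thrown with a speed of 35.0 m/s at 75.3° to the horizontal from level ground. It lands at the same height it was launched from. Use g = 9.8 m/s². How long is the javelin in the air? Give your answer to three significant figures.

Vertical component: v_y = 35.0 sin 75.3° = 33.85 m/s.
For a projectile landing at launch height, time of flight is t = 2 v_y / g = 2 × 33.85 / 9.8 = 6.91 s.

6.91 s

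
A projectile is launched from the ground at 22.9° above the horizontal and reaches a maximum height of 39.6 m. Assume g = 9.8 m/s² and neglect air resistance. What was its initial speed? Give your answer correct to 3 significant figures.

At maximum height v_y = 0, so (v₀ sin θ)² = 2 g H.
v₀ sin 22.9° = √(2 × 9.8 × 39.6) = 27.86 m/s.
v₀ = 27.86 / sin 22.9° = 27.86 / 0.3891 = 71.6 m/s.

71.6 m/s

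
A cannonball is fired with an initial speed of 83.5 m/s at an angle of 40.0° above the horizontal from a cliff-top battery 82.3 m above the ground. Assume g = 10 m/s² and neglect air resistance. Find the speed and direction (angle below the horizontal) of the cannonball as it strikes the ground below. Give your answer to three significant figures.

92.8 m/s at 46.4° below the horizontal

v_x = 83.5 cos 40.0° = 63.96 m/s (constant).
|v_y| at impact = √((53.67)² + 2×10×82.3) = 67.28 m/s.
Speed = √(63.96² + 67.28²) = 92.8 m/s; angle = arctan(67.28/63.96) = 46.4° below horizontal.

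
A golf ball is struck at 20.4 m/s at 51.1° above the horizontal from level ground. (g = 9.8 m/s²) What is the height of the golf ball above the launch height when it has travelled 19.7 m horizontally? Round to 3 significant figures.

12.8 m

v_x = 20.4 cos 51.1° = 12.81 m/s, v_y0 = 20.4 sin 51.1° = 15.88 m/s.
Time to reach x = 19.7 m: t = x / v_x = 19.7 / 12.81 = 1.538 s.
y = v_y0 t − ½ g t² = 15.88×1.538 − 4.900×1.538² = 12.8 m.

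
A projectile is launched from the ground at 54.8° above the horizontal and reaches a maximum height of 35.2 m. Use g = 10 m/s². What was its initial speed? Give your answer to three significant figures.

32.5 m/s

At maximum height v_y = 0, so (v₀ sin θ)² = 2 g H.
v₀ sin 54.8° = √(2 × 10 × 35.2) = 26.53 m/s.
v₀ = 26.53 / sin 54.8° = 26.53 / 0.8171 = 32.5 m/s.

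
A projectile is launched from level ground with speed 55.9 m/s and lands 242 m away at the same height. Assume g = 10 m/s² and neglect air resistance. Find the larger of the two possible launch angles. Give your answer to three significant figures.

64.6°

Level-ground range: R = v₀² sin(2θ)/g ⇒ sin 2θ = R g / v₀² = 242×10/55.9² = 0.7744.
2θ = arcsin(0.7744) = 50.75° or 180° − 50.75° = 129.25°.
So θ = 25.4° or θ = 64.6°.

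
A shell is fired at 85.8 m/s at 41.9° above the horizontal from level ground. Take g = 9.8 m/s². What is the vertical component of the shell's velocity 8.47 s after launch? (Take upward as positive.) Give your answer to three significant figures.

-25.7 m/s

Initial vertical component: v_y0 = 85.8 sin 41.9° = 57.30 m/s.
v_y(t) = v_y0 − g t = 57.30 − 9.8 × 8.47 = -25.7 m/s.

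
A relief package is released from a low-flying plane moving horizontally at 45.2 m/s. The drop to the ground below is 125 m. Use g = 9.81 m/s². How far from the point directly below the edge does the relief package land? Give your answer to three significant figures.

Initial vertical velocity is zero, so the fall time comes from h = ½ g t²: t = √(2 × 125 / 9.81) = 5.048 s.
Horizontal motion is uniform at 45.2 m/s, so x = 45.2 × 5.048 = 228 m.

228 m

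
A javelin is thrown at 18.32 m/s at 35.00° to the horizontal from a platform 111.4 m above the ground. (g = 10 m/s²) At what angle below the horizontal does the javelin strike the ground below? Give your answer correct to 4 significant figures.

v_x = 18.32 cos 35.00° = 15.007 m/s.
At impact |v_y| = √(v_y0² + 2 g h) = √(10.508² + 2×10×111.4) = 48.357 m/s.
Angle below horizontal = arctan(|v_y| / v_x) = arctan(48.357 / 15.007) = 72.76°.

72.76°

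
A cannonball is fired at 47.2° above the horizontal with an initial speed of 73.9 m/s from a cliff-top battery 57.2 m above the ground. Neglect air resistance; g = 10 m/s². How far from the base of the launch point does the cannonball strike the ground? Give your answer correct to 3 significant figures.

593 m

Components: v_x = 73.9 cos 47.2° = 50.21 m/s, v_y = 73.9 sin 47.2° = 54.22 m/s.
Vertical: 0 = 57.2 + 54.22 t − ½(10) t² ⇒ 5.000 t² − 54.22 t − 57.2 = 0.
t = [54.22 + √(2940 + 1144)] / 10.00 = 11.81 s.
Horizontal: R = v_x · t = 50.21 × 11.81 = 593 m.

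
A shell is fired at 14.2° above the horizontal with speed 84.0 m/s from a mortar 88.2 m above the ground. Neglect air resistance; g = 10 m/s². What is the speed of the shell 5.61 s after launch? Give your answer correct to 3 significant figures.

88.8 m/s

v_x = 84.0 cos 14.2° = 81.43 m/s (constant).
v_y(t) = 84.0 sin 14.2° − g t = 20.61 − 10 × 5.61 = -35.49 m/s.
Speed = √(v_x² + v_y²) = √(6631 + 1260) = 88.8 m/s.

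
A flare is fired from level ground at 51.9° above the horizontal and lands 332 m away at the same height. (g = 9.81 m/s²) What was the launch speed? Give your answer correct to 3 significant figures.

57.9 m/s

On level ground, R = v₀² sin(2θ) / g, so v₀ = √(R g / sin 2θ).
sin(2 × 51.9°) = 0.9711.
v₀ = √(332 × 9.81 / 0.9711) = √3354 = 57.9 m/s.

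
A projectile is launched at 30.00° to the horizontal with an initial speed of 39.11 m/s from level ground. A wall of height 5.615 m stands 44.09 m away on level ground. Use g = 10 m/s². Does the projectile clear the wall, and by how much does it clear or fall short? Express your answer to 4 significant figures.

Yes — it clears the wall by 11.37 m.

v_x = 39.11 cos 30.00° = 33.870 m/s; v_y0 = 39.11 sin 30.00° = 19.555 m/s.
Time to reach the wall: t = 44.09 / 33.870 = 1.3017 s.
Height at that point: y = 19.555×1.3017 − 5.000×1.3017² = 16.983 m.
That is 16.983 − 5.615 = 11.37 m above the top of the wall, so the projectile clears it.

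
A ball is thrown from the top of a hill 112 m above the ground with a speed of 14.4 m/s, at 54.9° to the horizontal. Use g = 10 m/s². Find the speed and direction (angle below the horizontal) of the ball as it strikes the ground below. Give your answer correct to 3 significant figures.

v_x = 14.4 cos 54.9° = 8.280 m/s (constant).
|v_y| at impact = √((11.78)² + 2×10×112) = 48.77 m/s.
Speed = √(8.280² + 48.77²) = 49.5 m/s; angle = arctan(48.77/8.280) = 80.4° below horizontal.

49.5 m/s at 80.4° below the horizontal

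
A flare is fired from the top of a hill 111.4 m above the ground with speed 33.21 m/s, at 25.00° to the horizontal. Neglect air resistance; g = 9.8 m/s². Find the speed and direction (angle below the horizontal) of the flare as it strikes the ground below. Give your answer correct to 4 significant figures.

57.33 m/s at 58.33° below the horizontal

v_x = 33.21 cos 25.00° = 30.098 m/s (constant).
|v_y| at impact = √((14.035)² + 2×9.8×111.4) = 48.790 m/s.
Speed = √(30.098² + 48.790²) = 57.33 m/s; angle = arctan(48.790/30.098) = 58.33° below horizontal.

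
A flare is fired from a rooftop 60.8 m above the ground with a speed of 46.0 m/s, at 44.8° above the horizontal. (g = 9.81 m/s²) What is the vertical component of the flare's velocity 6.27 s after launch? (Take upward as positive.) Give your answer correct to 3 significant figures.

-29.1 m/s

Initial vertical component: v_y0 = 46.0 sin 44.8° = 32.41 m/s.
v_y(t) = v_y0 − g t = 32.41 − 9.81 × 6.27 = -29.1 m/s.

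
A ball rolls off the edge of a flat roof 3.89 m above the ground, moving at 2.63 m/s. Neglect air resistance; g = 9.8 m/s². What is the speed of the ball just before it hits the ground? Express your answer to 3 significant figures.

9.12 m/s

Fall time: t = √(2 × 3.89 / 9.8) = 0.8910 s.
At impact: v_x = 2.63 m/s (unchanged), v_y = g t = 9.8 × 0.8910 = 8.732 m/s.
Speed = √(v_x² + v_y²) = √(6.917 + 76.25) = 9.12 m/s.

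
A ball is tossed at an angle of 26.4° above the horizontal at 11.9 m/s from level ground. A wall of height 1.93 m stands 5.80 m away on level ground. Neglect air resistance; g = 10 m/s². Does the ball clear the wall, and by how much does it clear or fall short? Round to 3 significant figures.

v_x = 11.9 cos 26.4° = 10.66 m/s; v_y0 = 11.9 sin 26.4° = 5.291 m/s.
Time to reach the wall: t = 5.80 / 10.66 = 0.5441 s.
Height at that point: y = 5.291×0.5441 − 5.000×0.5441² = 1.399 m.
That is 1.93 − 1.399 = 0.531 m below the top of the wall, so the ball does not clear it.

No — it falls 0.531 m short of clearing the wall.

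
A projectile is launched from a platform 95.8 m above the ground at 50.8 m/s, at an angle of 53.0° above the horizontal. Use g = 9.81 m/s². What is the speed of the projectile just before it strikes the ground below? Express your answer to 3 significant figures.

66.8 m/s

v_x = 50.8 cos 53.0° = 30.57 m/s is unchanged throughout.
For the vertical component, v_y² = v_y0² + 2 g h = (40.57)² + 2×9.81×95.8 = 3526, so |v_y| = 59.38 m/s.
Impact speed = √(v_x² + v_y²) = √(934.5 + 3526) = 66.8 m/s.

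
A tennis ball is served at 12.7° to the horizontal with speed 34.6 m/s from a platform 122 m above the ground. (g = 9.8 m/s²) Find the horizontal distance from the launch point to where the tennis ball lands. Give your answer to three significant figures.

Components: v_x = 34.6 cos 12.7° = 33.75 m/s, v_y = 34.6 sin 12.7° = 7.607 m/s.
Vertical: 0 = 122 + 7.607 t − ½(9.8) t² ⇒ 4.900 t² − 7.607 t − 122 = 0.
t = [7.607 + √(57.87 + 2391)] / 9.800 = 5.826 s.
Horizontal: R = v_x · t = 33.75 × 5.826 = 197 m.

197 m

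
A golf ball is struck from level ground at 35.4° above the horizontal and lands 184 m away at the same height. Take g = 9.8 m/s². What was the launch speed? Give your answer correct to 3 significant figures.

On level ground, R = v₀² sin(2θ) / g, so v₀ = √(R g / sin 2θ).
sin(2 × 35.4°) = 0.9444.
v₀ = √(184 × 9.8 / 0.9444) = √1909 = 43.7 m/s.

43.7 m/s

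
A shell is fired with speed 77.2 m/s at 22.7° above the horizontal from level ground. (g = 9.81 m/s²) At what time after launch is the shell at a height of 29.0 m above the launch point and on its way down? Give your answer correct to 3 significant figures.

v_y0 = 77.2 sin 22.7° = 29.79 m/s.
Set y = v_y0 t − ½ g t² = 29.0: 4.905 t² − 29.79 t + 29.0 = 0.
t = [29.79 ± √(887.4 − 569.0)] / 9.81 = (29.79 ± 17.84) / 9.81, giving t = 1.22 s or t = 4.86 s.
On the way down corresponds to the larger root: t = 4.86 s.

4.86 s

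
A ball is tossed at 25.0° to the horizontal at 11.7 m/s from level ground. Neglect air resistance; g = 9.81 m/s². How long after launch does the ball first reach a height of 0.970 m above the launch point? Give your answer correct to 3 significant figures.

v_y0 = 11.7 sin 25.0° = 4.945 m/s.
Set y = v_y0 t − ½ g t² = 0.970: 4.905 t² − 4.945 t + 0.970 = 0.
t = [4.945 ± √(24.45 − 19.03)] / 9.81 = (4.945 ± 2.328) / 9.81, giving t = 0.267 s or t = 0.741 s.
The ball is on the way up at the first time, so t = 0.267 s.

0.267 s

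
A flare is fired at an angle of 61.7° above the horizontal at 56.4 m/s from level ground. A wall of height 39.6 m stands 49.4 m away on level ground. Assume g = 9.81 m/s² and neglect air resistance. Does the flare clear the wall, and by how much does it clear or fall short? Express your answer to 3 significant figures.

Yes — it clears the wall by 35.4 m.

v_x = 56.4 cos 61.7° = 26.74 m/s; v_y0 = 56.4 sin 61.7° = 49.66 m/s.
Time to reach the wall: t = 49.4 / 26.74 = 1.847 s.
Height at that point: y = 49.66×1.847 − 4.905×1.847² = 74.99 m.
That is 74.99 − 39.6 = 35.4 m above the top of the wall, so the flare clears it.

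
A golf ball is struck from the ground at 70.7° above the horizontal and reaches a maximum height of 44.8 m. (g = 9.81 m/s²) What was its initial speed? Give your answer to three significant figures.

At maximum height v_y = 0, so (v₀ sin θ)² = 2 g H.
v₀ sin 70.7° = √(2 × 9.81 × 44.8) = 29.65 m/s.
v₀ = 29.65 / sin 70.7° = 29.65 / 0.9438 = 31.4 m/s.

31.4 m/s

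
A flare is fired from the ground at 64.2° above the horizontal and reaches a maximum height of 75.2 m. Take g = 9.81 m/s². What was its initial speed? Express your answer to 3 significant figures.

42.7 m/s

At maximum height v_y = 0, so (v₀ sin θ)² = 2 g H.
v₀ sin 64.2° = √(2 × 9.81 × 75.2) = 38.41 m/s.
v₀ = 38.41 / sin 64.2° = 38.41 / 0.9003 = 42.7 m/s.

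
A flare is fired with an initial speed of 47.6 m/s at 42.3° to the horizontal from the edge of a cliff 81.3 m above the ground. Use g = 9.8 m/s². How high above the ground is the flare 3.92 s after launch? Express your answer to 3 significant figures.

132 m

v_y0 = 47.6 sin 42.3° = 32.04 m/s.
y(t) = 81.3 + v_y0 t − ½ g t² = 81.3 + 32.04×3.92 − ½×9.8×3.92² = 132 m.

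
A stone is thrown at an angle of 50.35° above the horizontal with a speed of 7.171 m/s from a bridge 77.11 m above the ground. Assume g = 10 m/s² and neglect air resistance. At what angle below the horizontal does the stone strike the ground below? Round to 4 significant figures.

83.42°

v_x = 7.171 cos 50.35° = 4.5758 m/s.
At impact |v_y| = √(v_y0² + 2 g h) = √(5.5214² + 2×10×77.11) = 39.657 m/s.
Angle below horizontal = arctan(|v_y| / v_x) = arctan(39.657 / 4.5758) = 83.42°.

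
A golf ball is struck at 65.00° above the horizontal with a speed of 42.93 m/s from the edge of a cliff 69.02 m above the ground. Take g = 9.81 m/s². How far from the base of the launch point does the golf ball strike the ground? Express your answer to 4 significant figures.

171.0 m

Components: v_x = 42.93 cos 65.00° = 18.143 m/s, v_y = 42.93 sin 65.00° = 38.908 m/s.
Vertical: 0 = 69.02 + 38.908 t − ½(9.81) t² ⇒ 4.905 t² − 38.908 t − 69.02 = 0.
t = [38.908 + √(1513.8 + 1354.2)] / 9.810 = 9.4253 s.
Horizontal: R = v_x · t = 18.143 × 9.4253 = 171.0 m.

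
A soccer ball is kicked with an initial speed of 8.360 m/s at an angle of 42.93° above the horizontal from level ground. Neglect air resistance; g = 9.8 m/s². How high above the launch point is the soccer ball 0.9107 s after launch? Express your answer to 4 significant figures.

v_y0 = 8.360 sin 42.93° = 5.6940 m/s.
y(t) = v_y0 t − ½ g t² = 5.6940×0.9107 − 4.900×0.9107² = 1.122 m.

1.122 m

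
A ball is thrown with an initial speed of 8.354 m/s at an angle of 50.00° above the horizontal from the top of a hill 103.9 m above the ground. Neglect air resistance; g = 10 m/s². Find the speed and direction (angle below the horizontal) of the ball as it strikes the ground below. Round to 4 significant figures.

v_x = 8.354 cos 50.00° = 5.3698 m/s (constant).
|v_y| at impact = √((6.3995)² + 2×10×103.9) = 46.032 m/s.
Speed = √(5.3698² + 46.032²) = 46.34 m/s; angle = arctan(46.032/5.3698) = 83.35° below horizontal.

46.34 m/s at 83.35° below the horizontal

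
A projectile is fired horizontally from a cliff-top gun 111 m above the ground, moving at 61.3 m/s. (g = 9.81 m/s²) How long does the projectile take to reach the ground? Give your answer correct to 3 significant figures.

4.76 s

The horizontal speed doesn't affect the fall. With v_y0 = 0, h = ½ g t².
t = √(2 × 111 / 9.81) = √22.63 = 4.76 s.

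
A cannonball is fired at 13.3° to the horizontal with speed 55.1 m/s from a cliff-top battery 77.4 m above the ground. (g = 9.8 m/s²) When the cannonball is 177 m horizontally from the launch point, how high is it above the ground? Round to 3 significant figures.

65.9 m

v_x = 55.1 cos 13.3° = 53.62 m/s, v_y0 = 55.1 sin 13.3° = 12.68 m/s.
Time to reach x = 177 m: t = x / v_x = 177 / 53.62 = 3.301 s.
y = 77.4 + v_y0 t − ½ g t² = 77.4 + 12.68×3.301 − 4.900×3.301² = 65.9 m.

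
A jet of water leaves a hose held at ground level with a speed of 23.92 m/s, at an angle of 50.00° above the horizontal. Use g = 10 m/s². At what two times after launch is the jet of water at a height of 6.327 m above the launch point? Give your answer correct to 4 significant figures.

v_y0 = 23.92 sin 50.00° = 18.324 m/s.
Set y = v_y0 t − ½ g t² = 6.327: 5.000 t² − 18.324 t + 6.327 = 0.
t = [18.324 ± √(335.77 − 126.54)] / 10 = (18.324 ± 14.465) / 10, giving t = 0.3859 s or t = 3.279 s.
So the jet of water is at 6.327 m at t = 0.3859 s (rising) and t = 3.279 s (falling).

0.3859 s and 3.279 s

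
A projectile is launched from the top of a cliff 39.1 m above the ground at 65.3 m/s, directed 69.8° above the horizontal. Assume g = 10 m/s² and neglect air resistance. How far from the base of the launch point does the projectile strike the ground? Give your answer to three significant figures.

Components: v_x = 65.3 cos 69.8° = 22.55 m/s, v_y = 65.3 sin 69.8° = 61.28 m/s.
Vertical: 0 = 39.1 + 61.28 t − ½(10) t² ⇒ 5.000 t² − 61.28 t − 39.1 = 0.
t = [61.28 + √(3755 + 782.0)] / 10.00 = 12.86 s.
Horizontal: R = v_x · t = 22.55 × 12.86 = 290 m.

290 m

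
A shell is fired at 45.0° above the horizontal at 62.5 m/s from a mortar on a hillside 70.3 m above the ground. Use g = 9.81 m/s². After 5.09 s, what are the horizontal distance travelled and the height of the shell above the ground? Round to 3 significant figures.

x = 225 m, y = 168 m

v_x = 62.5 cos 45.0° = 44.19 m/s; v_y0 = 62.5 sin 45.0° = 44.19 m/s.
x = v_x t = 44.19 × 5.09 = 225 m.
y = 70.3 + v_y0 t − ½ g t² = 168 m.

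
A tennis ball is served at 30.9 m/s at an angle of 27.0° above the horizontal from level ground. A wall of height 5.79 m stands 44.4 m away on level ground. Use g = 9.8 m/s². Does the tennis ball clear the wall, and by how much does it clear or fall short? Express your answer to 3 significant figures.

v_x = 30.9 cos 27.0° = 27.53 m/s; v_y0 = 30.9 sin 27.0° = 14.03 m/s.
Time to reach the wall: t = 44.4 / 27.53 = 1.613 s.
Height at that point: y = 14.03×1.613 − 4.900×1.613² = 9.882 m.
That is 9.882 − 5.79 = 4.09 m above the top of the wall, so the tennis ball clears it.

Yes — it clears the wall by 4.09 m.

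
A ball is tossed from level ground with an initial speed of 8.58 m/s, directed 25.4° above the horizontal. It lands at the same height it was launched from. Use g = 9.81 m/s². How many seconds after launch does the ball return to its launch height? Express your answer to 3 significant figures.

0.750 s

Vertical component: v_y = 8.58 sin 25.4° = 3.680 m/s.
For a projectile landing at launch height, time of flight is t = 2 v_y / g = 2 × 3.680 / 9.81 = 0.750 s.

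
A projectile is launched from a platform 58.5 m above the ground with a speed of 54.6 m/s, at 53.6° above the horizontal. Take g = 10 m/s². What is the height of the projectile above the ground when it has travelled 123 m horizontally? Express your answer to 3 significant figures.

153 m

v_x = 54.6 cos 53.6° = 32.40 m/s, v_y0 = 54.6 sin 53.6° = 43.95 m/s.
Time to reach x = 123 m: t = x / v_x = 123 / 32.40 = 3.796 s.
y = 58.5 + v_y0 t − ½ g t² = 58.5 + 43.95×3.796 − 5.000×3.796² = 153 m.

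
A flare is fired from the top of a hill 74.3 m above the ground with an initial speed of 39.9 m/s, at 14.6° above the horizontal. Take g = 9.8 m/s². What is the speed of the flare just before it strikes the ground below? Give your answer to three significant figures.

55.2 m/s

v_x = 39.9 cos 14.6° = 38.61 m/s is unchanged throughout.
For the vertical component, v_y² = v_y0² + 2 g h = (10.06)² + 2×9.8×74.3 = 1557, so |v_y| = 39.46 m/s.
Impact speed = √(v_x² + v_y²) = √(1491 + 1557) = 55.2 m/s.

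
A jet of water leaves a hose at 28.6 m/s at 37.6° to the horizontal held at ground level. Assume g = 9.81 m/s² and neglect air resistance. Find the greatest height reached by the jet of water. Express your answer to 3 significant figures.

Vertical component of launch velocity: v_y = 28.6 sin 37.6° = 17.45 m/s.
At the highest point the vertical velocity is zero, so v_y² = 2 g h_max.
h_max = (17.45)² / (2 × 9.81) = 304.5 / 19.62 = 15.5 m.

15.5 m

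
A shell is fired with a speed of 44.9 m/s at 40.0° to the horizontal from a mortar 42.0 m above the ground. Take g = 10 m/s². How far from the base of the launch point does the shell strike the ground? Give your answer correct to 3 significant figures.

Components: v_x = 44.9 cos 40.0° = 34.40 m/s, v_y = 44.9 sin 40.0° = 28.86 m/s.
Vertical: 0 = 42.0 + 28.86 t − ½(10) t² ⇒ 5.000 t² − 28.86 t − 42.0 = 0.
t = [28.86 + √(832.9 + 840.0)] / 10.00 = 6.976 s.
Horizontal: R = v_x · t = 34.40 × 6.976 = 240 m.

240 m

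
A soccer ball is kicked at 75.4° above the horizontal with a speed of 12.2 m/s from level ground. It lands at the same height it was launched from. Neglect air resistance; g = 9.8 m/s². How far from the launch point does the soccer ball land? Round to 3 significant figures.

For level ground, R = v₀² sin(2θ) / g.
sin(2 × 75.4°) = sin 150.8° = 0.4879.
R = (12.2)² × 0.4879 / 9.8 = 7.41 m.

7.41 m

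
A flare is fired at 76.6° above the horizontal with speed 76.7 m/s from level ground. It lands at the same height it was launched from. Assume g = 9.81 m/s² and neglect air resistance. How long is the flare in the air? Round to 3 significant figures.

Vertical component: v_y = 76.7 sin 76.6° = 74.61 m/s.
For a projectile landing at launch height, time of flight is t = 2 v_y / g = 2 × 74.61 / 9.81 = 15.2 s.

15.2 s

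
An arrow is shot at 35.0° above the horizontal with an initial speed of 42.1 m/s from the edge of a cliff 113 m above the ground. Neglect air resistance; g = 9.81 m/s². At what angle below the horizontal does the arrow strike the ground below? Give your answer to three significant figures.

56.9°

v_x = 42.1 cos 35.0° = 34.49 m/s.
At impact |v_y| = √(v_y0² + 2 g h) = √(24.15² + 2×9.81×113) = 52.92 m/s.
Angle below horizontal = arctan(|v_y| / v_x) = arctan(52.92 / 34.49) = 56.9°.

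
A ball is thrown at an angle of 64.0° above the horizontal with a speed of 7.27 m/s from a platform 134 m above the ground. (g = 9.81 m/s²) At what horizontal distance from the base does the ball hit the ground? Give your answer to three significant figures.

18.9 m

Components: v_x = 7.27 cos 64.0° = 3.187 m/s, v_y = 7.27 sin 64.0° = 6.534 m/s.
Vertical: 0 = 134 + 6.534 t − ½(9.81) t² ⇒ 4.905 t² − 6.534 t − 134 = 0.
t = [6.534 + √(42.69 + 2629)] / 9.810 = 5.935 s.
Horizontal: R = v_x · t = 3.187 × 5.935 = 18.9 m.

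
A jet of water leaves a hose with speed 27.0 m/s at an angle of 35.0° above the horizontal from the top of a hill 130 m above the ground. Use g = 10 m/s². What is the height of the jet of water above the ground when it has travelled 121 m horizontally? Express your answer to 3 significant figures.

v_x = 27.0 cos 35.0° = 22.12 m/s, v_y0 = 27.0 sin 35.0° = 15.49 m/s.
Time to reach x = 121 m: t = x / v_x = 121 / 22.12 = 5.470 s.
y = 130 + v_y0 t − ½ g t² = 130 + 15.49×5.470 − 5.000×5.470² = 65.1 m.

65.1 m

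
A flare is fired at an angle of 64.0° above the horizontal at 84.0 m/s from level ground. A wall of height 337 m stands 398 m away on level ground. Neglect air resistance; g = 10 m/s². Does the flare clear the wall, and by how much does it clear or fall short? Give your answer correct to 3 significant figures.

No — it falls 105 m short of clearing the wall.

v_x = 84.0 cos 64.0° = 36.82 m/s; v_y0 = 84.0 sin 64.0° = 75.50 m/s.
Time to reach the wall: t = 398 / 36.82 = 10.81 s.
Height at that point: y = 75.50×10.81 − 5.000×10.81² = 231.9 m.
That is 337 − 231.9 = 105 m below the top of the wall, so the flare does not clear it.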